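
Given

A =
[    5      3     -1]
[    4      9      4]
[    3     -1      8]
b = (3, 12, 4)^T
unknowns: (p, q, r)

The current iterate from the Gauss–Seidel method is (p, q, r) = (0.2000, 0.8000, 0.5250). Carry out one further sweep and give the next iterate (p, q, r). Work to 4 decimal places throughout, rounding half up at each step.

(0.2250, 1.0000, 0.5406)

One sweep:
  p = (3 - (3)·0.8000 - (-1)·0.5250) / (5) = 0.2250
  q = (12 - (4)·0.2250 - (4)·0.5250) / (9) = 1.0000
  r = (4 - (3)·0.2250 - (-1)·1.0000) / (8) = 0.5406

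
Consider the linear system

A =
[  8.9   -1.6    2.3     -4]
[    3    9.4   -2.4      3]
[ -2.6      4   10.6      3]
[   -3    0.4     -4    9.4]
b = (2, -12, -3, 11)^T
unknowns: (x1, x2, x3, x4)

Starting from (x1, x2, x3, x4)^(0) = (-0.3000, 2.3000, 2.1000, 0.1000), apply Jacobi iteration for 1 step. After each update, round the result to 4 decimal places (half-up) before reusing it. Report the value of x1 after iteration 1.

0.1404

Iteration 1:
  x1 = (2 - (-1.6)·2.3000 - (2.3)·2.1000 - (-4)·0.1000) / (8.9) = 0.1404
  x2 = (-12 - (3)·-0.3000 - (-2.4)·2.1000 - (3)·0.1000) / (9.4) = -0.6766
  x3 = (-3 - (-2.6)·-0.3000 - (4)·2.3000 - (3)·0.1000) / (10.6) = -1.2528
  x4 = (11 - (-3)·-0.3000 - (0.4)·2.3000 - (-4)·2.1000) / (9.4) = 1.8702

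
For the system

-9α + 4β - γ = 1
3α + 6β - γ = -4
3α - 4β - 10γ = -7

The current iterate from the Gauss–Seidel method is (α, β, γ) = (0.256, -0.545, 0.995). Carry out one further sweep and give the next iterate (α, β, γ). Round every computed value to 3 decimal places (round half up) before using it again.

(-0.464, -0.269, 0.668)

One sweep:
  α = (1 - (4)·-0.545 - (-1)·0.995) / (-9) = -0.464
  β = (-4 - (3)·-0.464 - (-1)·0.995) / (6) = -0.269
  γ = (-7 - (3)·-0.464 - (-4)·-0.269) / (-10) = 0.668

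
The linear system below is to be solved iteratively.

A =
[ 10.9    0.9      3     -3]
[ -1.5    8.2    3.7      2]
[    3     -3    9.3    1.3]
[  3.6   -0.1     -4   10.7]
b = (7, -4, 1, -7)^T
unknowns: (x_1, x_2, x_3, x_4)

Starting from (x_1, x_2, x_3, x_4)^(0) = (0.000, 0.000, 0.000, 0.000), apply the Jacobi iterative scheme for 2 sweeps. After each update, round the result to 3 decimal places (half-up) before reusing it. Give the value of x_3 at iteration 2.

-0.166

Iteration 1:
  x_1 = (7 - (0.9)·0.000 - (3)·0.000 - (-3)·0.000) / (10.9) = 0.642
  x_2 = (-4 - (-1.5)·0.000 - (3.7)·0.000 - (2)·0.000) / (8.2) = -0.488
  x_3 = (1 - (3)·0.000 - (-3)·0.000 - (1.3)·0.000) / (9.3) = 0.108
  x_4 = (-7 - (3.6)·0.000 - (-0.1)·0.000 - (-4)·0.000) / (10.7) = -0.654
Iteration 2:
  x_1 = (7 - (0.9)·-0.488 - (3)·0.108 - (-3)·-0.654) / (10.9) = 0.473
  x_2 = (-4 - (-1.5)·0.642 - (3.7)·0.108 - (2)·-0.654) / (8.2) = -0.260
  x_3 = (1 - (3)·0.642 - (-3)·-0.488 - (1.3)·-0.654) / (9.3) = -0.166
  x_4 = (-7 - (3.6)·0.642 - (-0.1)·-0.488 - (-4)·0.108) / (10.7) = -0.834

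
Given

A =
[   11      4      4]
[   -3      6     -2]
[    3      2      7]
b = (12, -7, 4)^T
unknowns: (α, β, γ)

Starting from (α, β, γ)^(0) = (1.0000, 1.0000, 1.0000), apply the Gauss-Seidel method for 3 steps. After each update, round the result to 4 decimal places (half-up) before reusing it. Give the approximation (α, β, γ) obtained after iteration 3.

Iteration 1:
  α = (12 - (4)·1.0000 - (4)·1.0000) / (11) = 0.3636
  β = (-7 - (-3)·0.3636 - (-2)·1.0000) / (6) = -0.6515
  γ = (4 - (3)·0.3636 - (2)·-0.6515) / (7) = 0.6017
Iteration 2:
  α = (12 - (4)·-0.6515 - (4)·0.6017) / (11) = 1.1090
  β = (-7 - (-3)·1.1090 - (-2)·0.6017) / (6) = -0.4116
  γ = (4 - (3)·1.1090 - (2)·-0.4116) / (7) = 0.2137
Iteration 3:
  α = (12 - (4)·-0.4116 - (4)·0.2137) / (11) = 1.1629
  β = (-7 - (-3)·1.1629 - (-2)·0.2137) / (6) = -0.5140
  γ = (4 - (3)·1.1629 - (2)·-0.5140) / (7) = 0.2199

(1.1629, -0.5140, 0.2199)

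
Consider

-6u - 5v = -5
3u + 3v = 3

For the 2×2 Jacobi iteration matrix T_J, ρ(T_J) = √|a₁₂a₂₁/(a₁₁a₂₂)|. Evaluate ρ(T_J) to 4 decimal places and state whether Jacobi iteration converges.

0.9129

a₁₂a₂₁/(a₁₁a₂₂) = (-5)·(3) / ((-6)·(3)) = 0.833333
ρ = √|0.833333| = √0.833333 = 0.9129
ρ < 1, so Jacobi converges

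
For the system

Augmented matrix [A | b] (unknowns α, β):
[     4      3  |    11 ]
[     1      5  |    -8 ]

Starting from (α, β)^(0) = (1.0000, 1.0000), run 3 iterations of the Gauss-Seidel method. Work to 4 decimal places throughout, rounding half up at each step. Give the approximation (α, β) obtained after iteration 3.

(4.5875, -2.5175)

Iteration 1:
  α = (11 - (3)·1.0000) / (4) = 2.0000
  β = (-8 - (1)·2.0000) / (5) = -2.0000
Iteration 2:
  α = (11 - (3)·-2.0000) / (4) = 4.2500
  β = (-8 - (1)·4.2500) / (5) = -2.4500
Iteration 3:
  α = (11 - (3)·-2.4500) / (4) = 4.5875
  β = (-8 - (1)·4.5875) / (5) = -2.5175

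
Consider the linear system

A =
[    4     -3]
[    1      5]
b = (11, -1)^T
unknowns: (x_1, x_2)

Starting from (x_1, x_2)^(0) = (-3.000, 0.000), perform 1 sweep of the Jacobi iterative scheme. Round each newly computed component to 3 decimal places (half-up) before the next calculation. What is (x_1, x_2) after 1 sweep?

Iteration 1:
  x_1 = (11 - (-3)·0.000) / (4) = 2.750
  x_2 = (-1 - (1)·-3.000) / (5) = 0.400

(2.750, 0.400)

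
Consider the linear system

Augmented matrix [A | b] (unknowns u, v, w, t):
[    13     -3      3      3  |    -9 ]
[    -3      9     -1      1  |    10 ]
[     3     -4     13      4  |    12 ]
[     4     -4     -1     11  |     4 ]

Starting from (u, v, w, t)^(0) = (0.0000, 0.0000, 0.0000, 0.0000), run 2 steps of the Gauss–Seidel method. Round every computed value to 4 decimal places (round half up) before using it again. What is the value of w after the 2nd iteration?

1.0834

Iteration 1:
  u = (-9 - (-3)·0.0000 - (3)·0.0000 - (3)·0.0000) / (13) = -0.6923
  v = (10 - (-3)·-0.6923 - (-1)·0.0000 - (1)·0.0000) / (9) = 0.8803
  w = (12 - (3)·-0.6923 - (-4)·0.8803 - (4)·0.0000) / (13) = 1.3537
  t = (4 - (4)·-0.6923 - (-4)·0.8803 - (-1)·1.3537) / (11) = 1.0586
Iteration 2:
  u = (-9 - (-3)·0.8803 - (3)·1.3537 - (3)·1.0586) / (13) = -1.0458
  v = (10 - (-3)·-1.0458 - (-1)·1.3537 - (1)·1.0586) / (9) = 0.7953
  w = (12 - (3)·-1.0458 - (-4)·0.7953 - (4)·1.0586) / (13) = 1.0834
  t = (4 - (4)·-1.0458 - (-4)·0.7953 - (-1)·1.0834) / (11) = 1.1316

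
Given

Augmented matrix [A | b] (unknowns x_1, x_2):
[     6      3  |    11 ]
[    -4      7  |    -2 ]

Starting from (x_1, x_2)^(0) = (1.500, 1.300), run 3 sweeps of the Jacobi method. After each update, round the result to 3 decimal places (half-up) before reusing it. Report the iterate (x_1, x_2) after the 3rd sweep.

(1.638, 0.599)

Iteration 1:
  x_1 = (11 - (3)·1.300) / (6) = 1.183
  x_2 = (-2 - (-4)·1.500) / (7) = 0.571
Iteration 2:
  x_1 = (11 - (3)·0.571) / (6) = 1.548
  x_2 = (-2 - (-4)·1.183) / (7) = 0.390
Iteration 3:
  x_1 = (11 - (3)·0.390) / (6) = 1.638
  x_2 = (-2 - (-4)·1.548) / (7) = 0.599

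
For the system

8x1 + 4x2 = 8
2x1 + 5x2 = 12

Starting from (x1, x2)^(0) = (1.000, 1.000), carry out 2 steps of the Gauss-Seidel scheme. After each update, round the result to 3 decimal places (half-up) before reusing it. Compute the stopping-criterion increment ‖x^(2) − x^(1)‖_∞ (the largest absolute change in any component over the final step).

Iteration 1:
  x1 = (8 - (4)·1.000) / (8) = 0.500
  x2 = (12 - (2)·0.500) / (5) = 2.200
Iteration 2:
  x1 = (8 - (4)·2.200) / (8) = -0.100
  x2 = (12 - (2)·-0.100) / (5) = 2.440
Change: (-0.600, 0.240) → max |·| = 0.600

0.600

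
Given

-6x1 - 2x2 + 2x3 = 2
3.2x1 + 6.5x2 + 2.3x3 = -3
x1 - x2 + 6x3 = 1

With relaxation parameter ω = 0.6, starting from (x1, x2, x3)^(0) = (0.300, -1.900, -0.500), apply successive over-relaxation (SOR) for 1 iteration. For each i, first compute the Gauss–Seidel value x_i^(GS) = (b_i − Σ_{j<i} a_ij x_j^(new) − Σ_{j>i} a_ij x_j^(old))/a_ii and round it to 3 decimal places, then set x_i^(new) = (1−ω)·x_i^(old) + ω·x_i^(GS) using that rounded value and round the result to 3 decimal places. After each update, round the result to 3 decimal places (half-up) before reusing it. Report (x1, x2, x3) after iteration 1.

(0.200, -0.990, -0.219)

Iteration 1:
  x1: GS value = (2 - (-2)·-1.900 - (2)·-0.500) / (-6) = 0.133;  x1 ← (1−ω)·0.300 + ω·0.133 = 0.200
  x2: GS value = (-3 - (3.2)·0.200 - (2.3)·-0.500) / (6.5) = -0.383;  x2 ← (1−ω)·-1.900 + ω·-0.383 = -0.990
  x3: GS value = (1 - (1)·0.200 - (-1)·-0.990) / (6) = -0.032;  x3 ← (1−ω)·-0.500 + ω·-0.032 = -0.219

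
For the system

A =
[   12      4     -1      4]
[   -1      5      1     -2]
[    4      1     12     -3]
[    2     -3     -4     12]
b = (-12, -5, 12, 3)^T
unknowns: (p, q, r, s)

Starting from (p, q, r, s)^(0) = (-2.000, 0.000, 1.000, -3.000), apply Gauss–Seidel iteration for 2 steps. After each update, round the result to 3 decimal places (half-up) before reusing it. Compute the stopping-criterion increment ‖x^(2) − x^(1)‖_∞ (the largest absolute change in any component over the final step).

Iteration 1:
  p = (-12 - (4)·0.000 - (-1)·1.000 - (4)·-3.000) / (12) = 0.083
  q = (-5 - (-1)·0.083 - (1)·1.000 - (-2)·-3.000) / (5) = -2.383
  r = (12 - (4)·0.083 - (1)·-2.383 - (-3)·-3.000) / (12) = 0.421
  s = (3 - (2)·0.083 - (-3)·-2.383 - (-4)·0.421) / (12) = -0.219
Iteration 2:
  p = (-12 - (4)·-2.383 - (-1)·0.421 - (4)·-0.219) / (12) = -0.098
  q = (-5 - (-1)·-0.098 - (1)·0.421 - (-2)·-0.219) / (5) = -1.191
  r = (12 - (4)·-0.098 - (1)·-1.191 - (-3)·-0.219) / (12) = 1.077
  s = (3 - (2)·-0.098 - (-3)·-1.191 - (-4)·1.077) / (12) = 0.328
Change: (-0.181, 1.192, 0.656, 0.547) → max |·| = 1.192

1.192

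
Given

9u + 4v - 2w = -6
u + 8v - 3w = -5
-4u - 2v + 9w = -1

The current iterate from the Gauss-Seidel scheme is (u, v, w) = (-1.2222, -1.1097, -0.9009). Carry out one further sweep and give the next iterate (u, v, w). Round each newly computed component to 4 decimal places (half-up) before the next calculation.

(-0.3737, -0.9161, -0.4808)

One sweep:
  u = (-6 - (4)·-1.1097 - (-2)·-0.9009) / (9) = -0.3737
  v = (-5 - (1)·-0.3737 - (-3)·-0.9009) / (8) = -0.9161
  w = (-1 - (-4)·-0.3737 - (-2)·-0.9161) / (9) = -0.4808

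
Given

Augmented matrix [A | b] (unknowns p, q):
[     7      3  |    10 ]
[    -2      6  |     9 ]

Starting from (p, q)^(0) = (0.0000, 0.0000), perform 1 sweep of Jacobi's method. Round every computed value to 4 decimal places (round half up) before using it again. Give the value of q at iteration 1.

1.5000

Iteration 1:
  p = (10 - (3)·0.0000) / (7) = 1.4286
  q = (9 - (-2)·0.0000) / (6) = 1.5000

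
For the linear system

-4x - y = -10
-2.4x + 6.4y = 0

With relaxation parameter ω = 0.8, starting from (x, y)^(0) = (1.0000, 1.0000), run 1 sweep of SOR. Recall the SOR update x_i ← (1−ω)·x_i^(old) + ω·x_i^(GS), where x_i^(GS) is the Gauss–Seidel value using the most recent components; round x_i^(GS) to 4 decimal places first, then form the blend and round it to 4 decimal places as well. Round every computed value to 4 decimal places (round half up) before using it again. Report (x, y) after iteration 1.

Iteration 1:
  x: GS value = (-10 - (-1)·1.0000) / (-4) = 2.2500;  x ← (1−ω)·1.0000 + ω·2.2500 = 2.0000
  y: GS value = (0 - (-2.4)·2.0000) / (6.4) = 0.7500;  y ← (1−ω)·1.0000 + ω·0.7500 = 0.8000

(2.0000, 0.8000)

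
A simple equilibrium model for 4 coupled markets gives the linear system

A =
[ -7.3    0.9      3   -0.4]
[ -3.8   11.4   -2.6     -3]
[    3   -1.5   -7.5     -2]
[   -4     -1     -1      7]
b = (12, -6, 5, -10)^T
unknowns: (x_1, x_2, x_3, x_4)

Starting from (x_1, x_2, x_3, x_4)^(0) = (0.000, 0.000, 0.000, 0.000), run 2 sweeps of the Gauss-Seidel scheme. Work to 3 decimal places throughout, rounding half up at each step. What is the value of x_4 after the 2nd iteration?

Iteration 1:
  x_1 = (12 - (0.9)·0.000 - (3)·0.000 - (-0.4)·0.000) / (-7.3) = -1.644
  x_2 = (-6 - (-3.8)·-1.644 - (-2.6)·0.000 - (-3)·0.000) / (11.4) = -1.074
  x_3 = (5 - (3)·-1.644 - (-1.5)·-1.074 - (-2)·0.000) / (-7.5) = -1.109
  x_4 = (-10 - (-4)·-1.644 - (-1)·-1.074 - (-1)·-1.109) / (7) = -2.680
Iteration 2:
  x_1 = (12 - (0.9)·-1.074 - (3)·-1.109 - (-0.4)·-2.680) / (-7.3) = -2.085
  x_2 = (-6 - (-3.8)·-2.085 - (-2.6)·-1.109 - (-3)·-2.680) / (11.4) = -2.180
  x_3 = (5 - (3)·-2.085 - (-1.5)·-2.180 - (-2)·-2.680) / (-7.5) = -0.350
  x_4 = (-10 - (-4)·-2.085 - (-1)·-2.180 - (-1)·-0.350) / (7) = -2.981

-2.981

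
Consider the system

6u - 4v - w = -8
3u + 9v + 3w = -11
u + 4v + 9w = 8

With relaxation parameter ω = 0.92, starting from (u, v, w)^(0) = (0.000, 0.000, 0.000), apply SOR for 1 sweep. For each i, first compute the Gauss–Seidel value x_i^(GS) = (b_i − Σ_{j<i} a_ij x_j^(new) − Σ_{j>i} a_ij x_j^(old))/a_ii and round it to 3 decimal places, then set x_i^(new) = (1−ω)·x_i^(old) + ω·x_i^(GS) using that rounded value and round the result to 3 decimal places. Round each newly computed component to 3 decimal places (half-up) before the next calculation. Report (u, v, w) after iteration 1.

(-1.226, -0.749, 1.249)

Iteration 1:
  u: GS value = (-8 - (-4)·0.000 - (-1)·0.000) / (6) = -1.333;  u ← (1−ω)·0.000 + ω·-1.333 = -1.226
  v: GS value = (-11 - (3)·-1.226 - (3)·0.000) / (9) = -0.814;  v ← (1−ω)·0.000 + ω·-0.814 = -0.749
  w: GS value = (8 - (1)·-1.226 - (4)·-0.749) / (9) = 1.358;  w ← (1−ω)·0.000 + ω·1.358 = 1.249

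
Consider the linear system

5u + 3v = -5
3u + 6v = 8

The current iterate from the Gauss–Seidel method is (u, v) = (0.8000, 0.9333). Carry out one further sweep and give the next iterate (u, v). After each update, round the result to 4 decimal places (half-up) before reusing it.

One sweep:
  u = (-5 - (3)·0.9333) / (5) = -1.5600
  v = (8 - (3)·-1.5600) / (6) = 2.1133

(-1.5600, 2.1133)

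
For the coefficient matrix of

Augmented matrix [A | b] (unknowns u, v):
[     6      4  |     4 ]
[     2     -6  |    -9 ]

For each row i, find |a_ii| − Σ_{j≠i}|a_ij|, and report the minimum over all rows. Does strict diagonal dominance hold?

row 1: |6| − (4) = 2
row 2: |-6| − (2) = 4
minimum over rows = 2 → strictly diagonally dominant (convergence guaranteed)

2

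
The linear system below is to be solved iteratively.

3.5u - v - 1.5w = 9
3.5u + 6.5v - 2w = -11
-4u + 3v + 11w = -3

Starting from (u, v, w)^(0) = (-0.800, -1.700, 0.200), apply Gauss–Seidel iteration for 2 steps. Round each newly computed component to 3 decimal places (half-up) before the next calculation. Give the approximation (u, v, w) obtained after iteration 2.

(2.320, -2.548, 1.266)

Iteration 1:
  u = (9 - (-1)·-1.700 - (-1.5)·0.200) / (3.5) = 2.171
  v = (-11 - (3.5)·2.171 - (-2)·0.200) / (6.5) = -2.800
  w = (-3 - (-4)·2.171 - (3)·-2.800) / (11) = 1.280
Iteration 2:
  u = (9 - (-1)·-2.800 - (-1.5)·1.280) / (3.5) = 2.320
  v = (-11 - (3.5)·2.320 - (-2)·1.280) / (6.5) = -2.548
  w = (-3 - (-4)·2.320 - (3)·-2.548) / (11) = 1.266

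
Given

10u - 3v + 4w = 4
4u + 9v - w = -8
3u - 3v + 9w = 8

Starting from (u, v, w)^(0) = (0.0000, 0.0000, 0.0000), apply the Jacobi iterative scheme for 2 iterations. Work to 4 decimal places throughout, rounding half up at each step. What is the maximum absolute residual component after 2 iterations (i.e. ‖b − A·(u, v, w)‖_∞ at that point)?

2.0592

Iteration 1:
  u = (4 - (-3)·0.0000 - (4)·0.0000) / (10) = 0.4000
  v = (-8 - (4)·0.0000 - (-1)·0.0000) / (9) = -0.8889
  w = (8 - (3)·0.0000 - (-3)·0.0000) / (9) = 0.8889
Iteration 2:
  u = (4 - (-3)·-0.8889 - (4)·0.8889) / (10) = -0.2222
  v = (-8 - (4)·0.4000 - (-1)·0.8889) / (9) = -0.9679
  w = (8 - (3)·0.4000 - (-3)·-0.8889) / (9) = 0.4593
Residual b − A·x = (1.4811, 2.0592, 1.6292); ∞-norm = 2.0592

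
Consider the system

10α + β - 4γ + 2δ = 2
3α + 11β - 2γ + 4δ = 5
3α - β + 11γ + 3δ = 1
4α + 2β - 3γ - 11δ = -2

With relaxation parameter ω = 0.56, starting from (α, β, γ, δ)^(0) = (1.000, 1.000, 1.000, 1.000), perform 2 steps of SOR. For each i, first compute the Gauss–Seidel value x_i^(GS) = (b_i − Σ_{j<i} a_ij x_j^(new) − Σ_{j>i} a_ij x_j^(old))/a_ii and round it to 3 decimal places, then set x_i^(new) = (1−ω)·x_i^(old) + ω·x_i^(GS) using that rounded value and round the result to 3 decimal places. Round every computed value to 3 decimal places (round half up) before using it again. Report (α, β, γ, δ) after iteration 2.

Iteration 1:
  α: GS value = (2 - (1)·1.000 - (-4)·1.000 - (2)·1.000) / (10) = 0.300;  α ← (1−ω)·1.000 + ω·0.300 = 0.608
  β: GS value = (5 - (3)·0.608 - (-2)·1.000 - (4)·1.000) / (11) = 0.107;  β ← (1−ω)·1.000 + ω·0.107 = 0.500
  γ: GS value = (1 - (3)·0.608 - (-1)·0.500 - (3)·1.000) / (11) = -0.302;  γ ← (1−ω)·1.000 + ω·-0.302 = 0.271
  δ: GS value = (-2 - (4)·0.608 - (2)·0.500 - (-3)·0.271) / (-11) = 0.420;  δ ← (1−ω)·1.000 + ω·0.420 = 0.675
Iteration 2:
  α: GS value = (2 - (1)·0.500 - (-4)·0.271 - (2)·0.675) / (10) = 0.123;  α ← (1−ω)·0.608 + ω·0.123 = 0.336
  β: GS value = (5 - (3)·0.336 - (-2)·0.271 - (4)·0.675) / (11) = 0.167;  β ← (1−ω)·0.500 + ω·0.167 = 0.314
  γ: GS value = (1 - (3)·0.336 - (-1)·0.314 - (3)·0.675) / (11) = -0.156;  γ ← (1−ω)·0.271 + ω·-0.156 = 0.032
  δ: GS value = (-2 - (4)·0.336 - (2)·0.314 - (-3)·0.032) / (-11) = 0.352;  δ ← (1−ω)·0.675 + ω·0.352 = 0.494

(0.336, 0.314, 0.032, 0.494)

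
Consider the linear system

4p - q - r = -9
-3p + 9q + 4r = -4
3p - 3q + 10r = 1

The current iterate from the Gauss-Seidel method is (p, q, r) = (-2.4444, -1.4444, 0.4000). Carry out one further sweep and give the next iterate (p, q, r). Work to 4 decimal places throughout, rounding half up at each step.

(-2.5111, -1.4593, 0.4155)

One sweep:
  p = (-9 - (-1)·-1.4444 - (-1)·0.4000) / (4) = -2.5111
  q = (-4 - (-3)·-2.5111 - (4)·0.4000) / (9) = -1.4593
  r = (1 - (3)·-2.5111 - (-3)·-1.4593) / (10) = 0.4155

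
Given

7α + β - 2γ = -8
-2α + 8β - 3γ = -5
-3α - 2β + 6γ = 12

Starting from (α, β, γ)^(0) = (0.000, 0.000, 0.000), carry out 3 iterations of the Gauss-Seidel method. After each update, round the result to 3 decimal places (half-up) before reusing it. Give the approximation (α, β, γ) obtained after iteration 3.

Iteration 1:
  α = (-8 - (1)·0.000 - (-2)·0.000) / (7) = -1.143
  β = (-5 - (-2)·-1.143 - (-3)·0.000) / (8) = -0.911
  γ = (12 - (-3)·-1.143 - (-2)·-0.911) / (6) = 1.125
Iteration 2:
  α = (-8 - (1)·-0.911 - (-2)·1.125) / (7) = -0.691
  β = (-5 - (-2)·-0.691 - (-3)·1.125) / (8) = -0.376
  γ = (12 - (-3)·-0.691 - (-2)·-0.376) / (6) = 1.529
Iteration 3:
  α = (-8 - (1)·-0.376 - (-2)·1.529) / (7) = -0.652
  β = (-5 - (-2)·-0.652 - (-3)·1.529) / (8) = -0.215
  γ = (12 - (-3)·-0.652 - (-2)·-0.215) / (6) = 1.602

(-0.652, -0.215, 1.602)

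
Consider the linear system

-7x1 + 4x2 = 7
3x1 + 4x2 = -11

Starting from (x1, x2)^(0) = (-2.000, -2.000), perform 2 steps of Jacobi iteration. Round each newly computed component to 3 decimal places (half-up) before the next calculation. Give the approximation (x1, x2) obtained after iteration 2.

Iteration 1:
  x1 = (7 - (4)·-2.000) / (-7) = -2.143
  x2 = (-11 - (3)·-2.000) / (4) = -1.250
Iteration 2:
  x1 = (7 - (4)·-1.250) / (-7) = -1.714
  x2 = (-11 - (3)·-2.143) / (4) = -1.143

(-1.714, -1.143)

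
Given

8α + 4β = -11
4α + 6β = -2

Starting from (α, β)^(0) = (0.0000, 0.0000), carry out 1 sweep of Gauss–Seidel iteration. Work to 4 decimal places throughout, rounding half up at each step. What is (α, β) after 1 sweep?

(-1.3750, 0.5833)

Iteration 1:
  α = (-11 - (4)·0.0000) / (8) = -1.3750
  β = (-2 - (4)·-1.3750) / (6) = 0.5833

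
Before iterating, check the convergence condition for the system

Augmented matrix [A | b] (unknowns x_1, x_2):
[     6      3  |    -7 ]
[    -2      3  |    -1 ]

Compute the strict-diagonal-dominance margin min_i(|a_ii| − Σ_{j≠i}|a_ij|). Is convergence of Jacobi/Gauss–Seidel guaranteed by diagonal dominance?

row 1: |6| − (3) = 3
row 2: |3| − (2) = 1
minimum over rows = 1 → strictly diagonally dominant (convergence guaranteed)

1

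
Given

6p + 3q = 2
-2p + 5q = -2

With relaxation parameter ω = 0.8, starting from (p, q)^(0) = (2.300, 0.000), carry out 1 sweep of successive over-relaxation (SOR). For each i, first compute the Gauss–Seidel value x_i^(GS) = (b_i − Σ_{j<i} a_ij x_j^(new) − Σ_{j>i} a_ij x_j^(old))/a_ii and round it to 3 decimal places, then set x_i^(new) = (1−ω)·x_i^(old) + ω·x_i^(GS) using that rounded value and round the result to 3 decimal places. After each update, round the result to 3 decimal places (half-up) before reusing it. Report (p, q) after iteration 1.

Iteration 1:
  p: GS value = (2 - (3)·0.000) / (6) = 0.333;  p ← (1−ω)·2.300 + ω·0.333 = 0.726
  q: GS value = (-2 - (-2)·0.726) / (5) = -0.110;  q ← (1−ω)·0.000 + ω·-0.110 = -0.088

(0.726, -0.088)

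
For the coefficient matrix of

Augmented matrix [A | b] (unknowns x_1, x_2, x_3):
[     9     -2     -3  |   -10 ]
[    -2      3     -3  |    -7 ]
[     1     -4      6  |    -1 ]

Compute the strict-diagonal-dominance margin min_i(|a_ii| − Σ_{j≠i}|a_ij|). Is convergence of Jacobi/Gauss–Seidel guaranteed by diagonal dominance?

row 1: |9| − (2+3) = 4
row 2: |3| − (2+3) = -2
row 3: |6| − (1+4) = 1
minimum over rows = -2 → not strictly diagonally dominant

-2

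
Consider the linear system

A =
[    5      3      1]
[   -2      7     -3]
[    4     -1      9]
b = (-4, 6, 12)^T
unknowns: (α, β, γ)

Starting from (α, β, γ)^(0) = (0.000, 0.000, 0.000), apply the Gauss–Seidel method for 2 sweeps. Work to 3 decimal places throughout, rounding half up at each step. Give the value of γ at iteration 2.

2.143

Iteration 1:
  α = (-4 - (3)·0.000 - (1)·0.000) / (5) = -0.800
  β = (6 - (-2)·-0.800 - (-3)·0.000) / (7) = 0.629
  γ = (12 - (4)·-0.800 - (-1)·0.629) / (9) = 1.759
Iteration 2:
  α = (-4 - (3)·0.629 - (1)·1.759) / (5) = -1.529
  β = (6 - (-2)·-1.529 - (-3)·1.759) / (7) = 1.174
  γ = (12 - (4)·-1.529 - (-1)·1.174) / (9) = 2.143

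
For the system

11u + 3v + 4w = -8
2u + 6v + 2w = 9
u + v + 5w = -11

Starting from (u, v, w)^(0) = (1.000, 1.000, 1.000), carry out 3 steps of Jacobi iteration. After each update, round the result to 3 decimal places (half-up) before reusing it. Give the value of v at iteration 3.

Iteration 1:
  u = (-8 - (3)·1.000 - (4)·1.000) / (11) = -1.364
  v = (9 - (2)·1.000 - (2)·1.000) / (6) = 0.833
  w = (-11 - (1)·1.000 - (1)·1.000) / (5) = -2.600
Iteration 2:
  u = (-8 - (3)·0.833 - (4)·-2.600) / (11) = -0.009
  v = (9 - (2)·-1.364 - (2)·-2.600) / (6) = 2.821
  w = (-11 - (1)·-1.364 - (1)·0.833) / (5) = -2.094
Iteration 3:
  u = (-8 - (3)·2.821 - (4)·-2.094) / (11) = -0.735
  v = (9 - (2)·-0.009 - (2)·-2.094) / (6) = 2.201
  w = (-11 - (1)·-0.009 - (1)·2.821) / (5) = -2.762

2.201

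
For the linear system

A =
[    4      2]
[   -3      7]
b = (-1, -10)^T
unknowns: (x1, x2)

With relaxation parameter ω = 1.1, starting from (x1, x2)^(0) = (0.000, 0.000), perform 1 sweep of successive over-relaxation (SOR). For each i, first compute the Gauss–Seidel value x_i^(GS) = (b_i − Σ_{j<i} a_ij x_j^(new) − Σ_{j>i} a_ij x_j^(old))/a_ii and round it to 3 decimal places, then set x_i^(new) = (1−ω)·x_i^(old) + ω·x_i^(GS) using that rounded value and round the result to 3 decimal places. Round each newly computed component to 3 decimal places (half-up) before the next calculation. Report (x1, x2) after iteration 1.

Iteration 1:
  x1: GS value = (-1 - (2)·0.000) / (4) = -0.250;  x1 ← (1−ω)·0.000 + ω·-0.250 = -0.275
  x2: GS value = (-10 - (-3)·-0.275) / (7) = -1.546;  x2 ← (1−ω)·0.000 + ω·-1.546 = -1.701

(-0.275, -1.701)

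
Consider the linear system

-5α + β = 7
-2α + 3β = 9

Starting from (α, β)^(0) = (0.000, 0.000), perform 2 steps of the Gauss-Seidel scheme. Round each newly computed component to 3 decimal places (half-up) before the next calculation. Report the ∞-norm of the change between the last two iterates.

Iteration 1:
  α = (7 - (1)·0.000) / (-5) = -1.400
  β = (9 - (-2)·-1.400) / (3) = 2.067
Iteration 2:
  α = (7 - (1)·2.067) / (-5) = -0.987
  β = (9 - (-2)·-0.987) / (3) = 2.342
Change: (0.413, 0.275) → max |·| = 0.413

0.413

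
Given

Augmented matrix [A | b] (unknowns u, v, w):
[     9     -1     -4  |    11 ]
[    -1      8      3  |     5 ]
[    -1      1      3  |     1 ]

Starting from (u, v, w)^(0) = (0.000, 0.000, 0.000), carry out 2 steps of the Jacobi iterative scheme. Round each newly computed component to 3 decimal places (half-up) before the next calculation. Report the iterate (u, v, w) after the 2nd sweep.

Iteration 1:
  u = (11 - (-1)·0.000 - (-4)·0.000) / (9) = 1.222
  v = (5 - (-1)·0.000 - (3)·0.000) / (8) = 0.625
  w = (1 - (-1)·0.000 - (1)·0.000) / (3) = 0.333
Iteration 2:
  u = (11 - (-1)·0.625 - (-4)·0.333) / (9) = 1.440
  v = (5 - (-1)·1.222 - (3)·0.333) / (8) = 0.653
  w = (1 - (-1)·1.222 - (1)·0.625) / (3) = 0.532

(1.440, 0.653, 0.532)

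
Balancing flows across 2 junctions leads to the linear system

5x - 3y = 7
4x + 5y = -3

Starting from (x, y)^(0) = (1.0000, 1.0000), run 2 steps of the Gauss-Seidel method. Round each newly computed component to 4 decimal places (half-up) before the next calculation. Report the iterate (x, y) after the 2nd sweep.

Iteration 1:
  x = (7 - (-3)·1.0000) / (5) = 2.0000
  y = (-3 - (4)·2.0000) / (5) = -2.2000
Iteration 2:
  x = (7 - (-3)·-2.2000) / (5) = 0.0800
  y = (-3 - (4)·0.0800) / (5) = -0.6640

(0.0800, -0.6640)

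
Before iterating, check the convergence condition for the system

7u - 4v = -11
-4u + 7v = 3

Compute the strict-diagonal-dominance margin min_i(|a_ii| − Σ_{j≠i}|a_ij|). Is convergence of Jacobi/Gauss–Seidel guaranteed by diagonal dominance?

3

row 1: |7| − (4) = 3
row 2: |7| − (4) = 3
minimum over rows = 3 → strictly diagonally dominant (convergence guaranteed)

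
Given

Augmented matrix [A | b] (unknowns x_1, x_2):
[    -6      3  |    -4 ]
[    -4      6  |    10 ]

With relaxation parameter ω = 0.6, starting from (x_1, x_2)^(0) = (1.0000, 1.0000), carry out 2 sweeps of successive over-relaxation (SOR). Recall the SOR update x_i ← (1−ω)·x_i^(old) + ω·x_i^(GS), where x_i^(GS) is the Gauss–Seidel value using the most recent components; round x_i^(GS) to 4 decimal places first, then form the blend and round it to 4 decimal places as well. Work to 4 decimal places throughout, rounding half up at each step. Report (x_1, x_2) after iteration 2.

(1.3920, 2.2928)

Iteration 1:
  x_1: GS value = (-4 - (3)·1.0000) / (-6) = 1.1667;  x_1 ← (1−ω)·1.0000 + ω·1.1667 = 1.1000
  x_2: GS value = (10 - (-4)·1.1000) / (6) = 2.4000;  x_2 ← (1−ω)·1.0000 + ω·2.4000 = 1.8400
Iteration 2:
  x_1: GS value = (-4 - (3)·1.8400) / (-6) = 1.5867;  x_1 ← (1−ω)·1.1000 + ω·1.5867 = 1.3920
  x_2: GS value = (10 - (-4)·1.3920) / (6) = 2.5947;  x_2 ← (1−ω)·1.8400 + ω·2.5947 = 2.2928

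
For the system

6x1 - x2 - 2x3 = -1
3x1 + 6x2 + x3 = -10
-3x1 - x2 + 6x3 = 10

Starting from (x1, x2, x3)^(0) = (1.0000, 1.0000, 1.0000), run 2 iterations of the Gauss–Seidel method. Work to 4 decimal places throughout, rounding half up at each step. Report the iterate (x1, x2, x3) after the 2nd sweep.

Iteration 1:
  x1 = (-1 - (-1)·1.0000 - (-2)·1.0000) / (6) = 0.3333
  x2 = (-10 - (3)·0.3333 - (1)·1.0000) / (6) = -2.0000
  x3 = (10 - (-3)·0.3333 - (-1)·-2.0000) / (6) = 1.5000
Iteration 2:
  x1 = (-1 - (-1)·-2.0000 - (-2)·1.5000) / (6) = 0.0000
  x2 = (-10 - (3)·0.0000 - (1)·1.5000) / (6) = -1.9167
  x3 = (10 - (-3)·0.0000 - (-1)·-1.9167) / (6) = 1.3472

(0.0000, -1.9167, 1.3472)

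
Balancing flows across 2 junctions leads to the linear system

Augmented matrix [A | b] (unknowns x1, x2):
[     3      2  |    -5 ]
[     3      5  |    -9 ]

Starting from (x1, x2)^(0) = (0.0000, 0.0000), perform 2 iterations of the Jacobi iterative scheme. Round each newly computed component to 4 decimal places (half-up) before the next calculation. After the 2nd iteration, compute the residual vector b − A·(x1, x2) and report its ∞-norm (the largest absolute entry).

Iteration 1:
  x1 = (-5 - (2)·0.0000) / (3) = -1.6667
  x2 = (-9 - (3)·0.0000) / (5) = -1.8000
Iteration 2:
  x1 = (-5 - (2)·-1.8000) / (3) = -0.4667
  x2 = (-9 - (3)·-1.6667) / (5) = -0.8000
Residual b − A·x = (-1.9999, -3.5999); ∞-norm = 3.5999

3.5999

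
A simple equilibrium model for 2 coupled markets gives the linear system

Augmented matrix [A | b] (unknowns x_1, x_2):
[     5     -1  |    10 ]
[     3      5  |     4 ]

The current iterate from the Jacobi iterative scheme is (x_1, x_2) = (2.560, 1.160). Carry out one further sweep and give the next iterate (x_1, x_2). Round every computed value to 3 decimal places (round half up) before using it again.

One sweep:
  x_1 = (10 - (-1)·1.160) / (5) = 2.232
  x_2 = (4 - (3)·2.560) / (5) = -0.736

(2.232, -0.736)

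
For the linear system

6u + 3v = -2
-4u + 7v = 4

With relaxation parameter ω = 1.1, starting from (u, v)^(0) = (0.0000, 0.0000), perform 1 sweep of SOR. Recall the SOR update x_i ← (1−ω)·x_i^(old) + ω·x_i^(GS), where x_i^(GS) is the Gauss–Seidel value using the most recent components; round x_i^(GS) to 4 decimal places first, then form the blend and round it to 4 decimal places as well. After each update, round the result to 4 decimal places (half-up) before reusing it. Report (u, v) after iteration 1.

Iteration 1:
  u: GS value = (-2 - (3)·0.0000) / (6) = -0.3333;  u ← (1−ω)·0.0000 + ω·-0.3333 = -0.3666
  v: GS value = (4 - (-4)·-0.3666) / (7) = 0.3619;  v ← (1−ω)·0.0000 + ω·0.3619 = 0.3981

(-0.3666, 0.3981)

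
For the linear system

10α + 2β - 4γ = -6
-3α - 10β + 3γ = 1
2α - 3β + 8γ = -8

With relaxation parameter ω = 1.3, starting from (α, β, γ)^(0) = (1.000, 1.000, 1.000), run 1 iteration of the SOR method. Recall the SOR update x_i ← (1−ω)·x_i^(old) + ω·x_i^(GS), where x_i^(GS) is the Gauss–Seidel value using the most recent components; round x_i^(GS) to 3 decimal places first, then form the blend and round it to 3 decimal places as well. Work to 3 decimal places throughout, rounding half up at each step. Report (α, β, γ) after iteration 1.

Iteration 1:
  α: GS value = (-6 - (2)·1.000 - (-4)·1.000) / (10) = -0.400;  α ← (1−ω)·1.000 + ω·-0.400 = -0.820
  β: GS value = (1 - (-3)·-0.820 - (3)·1.000) / (-10) = 0.446;  β ← (1−ω)·1.000 + ω·0.446 = 0.280
  γ: GS value = (-8 - (2)·-0.820 - (-3)·0.280) / (8) = -0.690;  γ ← (1−ω)·1.000 + ω·-0.690 = -1.197

(-0.820, 0.280, -1.197)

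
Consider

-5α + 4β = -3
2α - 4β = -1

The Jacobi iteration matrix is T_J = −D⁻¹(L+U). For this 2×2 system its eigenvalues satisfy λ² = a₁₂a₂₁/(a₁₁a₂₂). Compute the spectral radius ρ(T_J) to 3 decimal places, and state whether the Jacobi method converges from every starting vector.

0.632

a₁₂a₂₁/(a₁₁a₂₂) = (4)·(2) / ((-5)·(-4)) = 0.400000
ρ = √|0.400000| = √0.400000 = 0.632
ρ < 1, so Jacobi converges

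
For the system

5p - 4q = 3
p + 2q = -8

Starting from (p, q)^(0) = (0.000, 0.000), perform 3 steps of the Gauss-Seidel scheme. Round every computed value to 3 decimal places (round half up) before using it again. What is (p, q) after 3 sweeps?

(-1.464, -3.268)

Iteration 1:
  p = (3 - (-4)·0.000) / (5) = 0.600
  q = (-8 - (1)·0.600) / (2) = -4.300
Iteration 2:
  p = (3 - (-4)·-4.300) / (5) = -2.840
  q = (-8 - (1)·-2.840) / (2) = -2.580
Iteration 3:
  p = (3 - (-4)·-2.580) / (5) = -1.464
  q = (-8 - (1)·-1.464) / (2) = -3.268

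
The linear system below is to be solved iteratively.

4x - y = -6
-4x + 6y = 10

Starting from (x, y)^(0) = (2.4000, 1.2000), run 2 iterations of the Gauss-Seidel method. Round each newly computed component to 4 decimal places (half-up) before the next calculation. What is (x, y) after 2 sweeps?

Iteration 1:
  x = (-6 - (-1)·1.2000) / (4) = -1.2000
  y = (10 - (-4)·-1.2000) / (6) = 0.8667
Iteration 2:
  x = (-6 - (-1)·0.8667) / (4) = -1.2833
  y = (10 - (-4)·-1.2833) / (6) = 0.8111

(-1.2833, 0.8111)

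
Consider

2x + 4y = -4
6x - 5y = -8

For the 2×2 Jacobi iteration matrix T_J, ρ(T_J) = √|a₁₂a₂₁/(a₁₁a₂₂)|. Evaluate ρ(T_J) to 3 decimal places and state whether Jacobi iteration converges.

1.549

a₁₂a₂₁/(a₁₁a₂₂) = (4)·(6) / ((2)·(-5)) = -2.400000
ρ = √|-2.400000| = √2.400000 = 1.549
ρ > 1, so Jacobi diverges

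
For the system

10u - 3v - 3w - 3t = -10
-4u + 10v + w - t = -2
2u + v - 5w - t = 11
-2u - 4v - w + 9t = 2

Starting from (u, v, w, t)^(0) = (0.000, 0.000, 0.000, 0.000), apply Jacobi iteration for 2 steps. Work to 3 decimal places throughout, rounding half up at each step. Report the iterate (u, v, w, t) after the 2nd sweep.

(-1.653, -0.358, -2.684, -0.333)

Iteration 1:
  u = (-10 - (-3)·0.000 - (-3)·0.000 - (-3)·0.000) / (10) = -1.000
  v = (-2 - (-4)·0.000 - (1)·0.000 - (-1)·0.000) / (10) = -0.200
  w = (11 - (2)·0.000 - (1)·0.000 - (-1)·0.000) / (-5) = -2.200
  t = (2 - (-2)·0.000 - (-4)·0.000 - (-1)·0.000) / (9) = 0.222
Iteration 2:
  u = (-10 - (-3)·-0.200 - (-3)·-2.200 - (-3)·0.222) / (10) = -1.653
  v = (-2 - (-4)·-1.000 - (1)·-2.200 - (-1)·0.222) / (10) = -0.358
  w = (11 - (2)·-1.000 - (1)·-0.200 - (-1)·0.222) / (-5) = -2.684
  t = (2 - (-2)·-1.000 - (-4)·-0.200 - (-1)·-2.200) / (9) = -0.333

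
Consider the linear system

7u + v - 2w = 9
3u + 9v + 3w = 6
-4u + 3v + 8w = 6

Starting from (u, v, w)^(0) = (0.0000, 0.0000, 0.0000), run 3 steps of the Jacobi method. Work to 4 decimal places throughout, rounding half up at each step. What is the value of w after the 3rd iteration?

1.4569

Iteration 1:
  u = (9 - (1)·0.0000 - (-2)·0.0000) / (7) = 1.2857
  v = (6 - (3)·0.0000 - (3)·0.0000) / (9) = 0.6667
  w = (6 - (-4)·0.0000 - (3)·0.0000) / (8) = 0.7500
Iteration 2:
  u = (9 - (1)·0.6667 - (-2)·0.7500) / (7) = 1.4048
  v = (6 - (3)·1.2857 - (3)·0.7500) / (9) = -0.0119
  w = (6 - (-4)·1.2857 - (3)·0.6667) / (8) = 1.1428
Iteration 3:
  u = (9 - (1)·-0.0119 - (-2)·1.1428) / (7) = 1.6139
  v = (6 - (3)·1.4048 - (3)·1.1428) / (9) = -0.1825
  w = (6 - (-4)·1.4048 - (3)·-0.0119) / (8) = 1.4569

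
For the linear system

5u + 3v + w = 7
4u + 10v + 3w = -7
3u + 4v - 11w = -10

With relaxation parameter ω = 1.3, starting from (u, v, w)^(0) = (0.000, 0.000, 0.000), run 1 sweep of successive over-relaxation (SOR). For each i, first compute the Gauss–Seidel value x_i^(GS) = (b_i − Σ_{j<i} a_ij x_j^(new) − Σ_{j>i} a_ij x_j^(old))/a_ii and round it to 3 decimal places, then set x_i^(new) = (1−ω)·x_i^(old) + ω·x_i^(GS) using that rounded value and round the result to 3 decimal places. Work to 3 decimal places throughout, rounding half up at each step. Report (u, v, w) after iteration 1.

Iteration 1:
  u: GS value = (7 - (3)·0.000 - (1)·0.000) / (5) = 1.400;  u ← (1−ω)·0.000 + ω·1.400 = 1.820
  v: GS value = (-7 - (4)·1.820 - (3)·0.000) / (10) = -1.428;  v ← (1−ω)·0.000 + ω·-1.428 = -1.856
  w: GS value = (-10 - (3)·1.820 - (4)·-1.856) / (-11) = 0.731;  w ← (1−ω)·0.000 + ω·0.731 = 0.950

(1.820, -1.856, 0.950)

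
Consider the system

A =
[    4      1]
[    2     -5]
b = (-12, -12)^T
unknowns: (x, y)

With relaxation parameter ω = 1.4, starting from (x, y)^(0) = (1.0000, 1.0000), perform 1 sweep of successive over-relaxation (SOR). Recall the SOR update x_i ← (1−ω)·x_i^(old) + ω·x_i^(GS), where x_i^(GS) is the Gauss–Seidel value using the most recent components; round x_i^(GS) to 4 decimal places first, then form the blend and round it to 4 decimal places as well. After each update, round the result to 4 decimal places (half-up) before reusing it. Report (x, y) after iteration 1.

(-4.9500, 0.1880)

Iteration 1:
  x: GS value = (-12 - (1)·1.0000) / (4) = -3.2500;  x ← (1−ω)·1.0000 + ω·-3.2500 = -4.9500
  y: GS value = (-12 - (2)·-4.9500) / (-5) = 0.4200;  y ← (1−ω)·1.0000 + ω·0.4200 = 0.1880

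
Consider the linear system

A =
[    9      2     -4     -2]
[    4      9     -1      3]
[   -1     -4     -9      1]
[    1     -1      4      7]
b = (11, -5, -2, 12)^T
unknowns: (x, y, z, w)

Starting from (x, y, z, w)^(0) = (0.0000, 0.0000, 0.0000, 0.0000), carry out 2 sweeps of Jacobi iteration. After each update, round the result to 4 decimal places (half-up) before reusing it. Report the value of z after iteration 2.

0.5238

Iteration 1:
  x = (11 - (2)·0.0000 - (-4)·0.0000 - (-2)·0.0000) / (9) = 1.2222
  y = (-5 - (4)·0.0000 - (-1)·0.0000 - (3)·0.0000) / (9) = -0.5556
  z = (-2 - (-1)·0.0000 - (-4)·0.0000 - (1)·0.0000) / (-9) = 0.2222
  w = (12 - (1)·0.0000 - (-1)·0.0000 - (4)·0.0000) / (7) = 1.7143
Iteration 2:
  x = (11 - (2)·-0.5556 - (-4)·0.2222 - (-2)·1.7143) / (9) = 1.8254
  y = (-5 - (4)·1.2222 - (-1)·0.2222 - (3)·1.7143) / (9) = -1.6455
  z = (-2 - (-1)·1.2222 - (-4)·-0.5556 - (1)·1.7143) / (-9) = 0.5238
  w = (12 - (1)·1.2222 - (-1)·-0.5556 - (4)·0.2222) / (7) = 1.3333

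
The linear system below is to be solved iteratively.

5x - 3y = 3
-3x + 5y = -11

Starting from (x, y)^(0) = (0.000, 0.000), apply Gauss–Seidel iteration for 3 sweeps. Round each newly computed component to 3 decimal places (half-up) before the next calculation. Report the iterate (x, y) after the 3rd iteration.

Iteration 1:
  x = (3 - (-3)·0.000) / (5) = 0.600
  y = (-11 - (-3)·0.600) / (5) = -1.840
Iteration 2:
  x = (3 - (-3)·-1.840) / (5) = -0.504
  y = (-11 - (-3)·-0.504) / (5) = -2.502
Iteration 3:
  x = (3 - (-3)·-2.502) / (5) = -0.901
  y = (-11 - (-3)·-0.901) / (5) = -2.741

(-0.901, -2.741)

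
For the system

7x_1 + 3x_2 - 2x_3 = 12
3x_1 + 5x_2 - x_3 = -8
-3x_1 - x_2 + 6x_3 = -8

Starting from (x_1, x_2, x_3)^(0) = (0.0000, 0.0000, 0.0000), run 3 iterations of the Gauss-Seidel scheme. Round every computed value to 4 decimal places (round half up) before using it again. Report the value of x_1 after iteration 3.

Iteration 1:
  x_1 = (12 - (3)·0.0000 - (-2)·0.0000) / (7) = 1.7143
  x_2 = (-8 - (3)·1.7143 - (-1)·0.0000) / (5) = -2.6286
  x_3 = (-8 - (-3)·1.7143 - (-1)·-2.6286) / (6) = -0.9143
Iteration 2:
  x_1 = (12 - (3)·-2.6286 - (-2)·-0.9143) / (7) = 2.5796
  x_2 = (-8 - (3)·2.5796 - (-1)·-0.9143) / (5) = -3.3306
  x_3 = (-8 - (-3)·2.5796 - (-1)·-3.3306) / (6) = -0.5986
Iteration 3:
  x_1 = (12 - (3)·-3.3306 - (-2)·-0.5986) / (7) = 2.9707
  x_2 = (-8 - (3)·2.9707 - (-1)·-0.5986) / (5) = -3.5021
  x_3 = (-8 - (-3)·2.9707 - (-1)·-3.5021) / (6) = -0.4317

2.9707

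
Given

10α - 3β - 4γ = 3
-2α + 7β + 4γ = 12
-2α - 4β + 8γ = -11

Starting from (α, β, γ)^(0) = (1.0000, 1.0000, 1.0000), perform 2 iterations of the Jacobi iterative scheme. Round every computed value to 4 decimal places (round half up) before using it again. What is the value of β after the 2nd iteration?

2.3571

Iteration 1:
  α = (3 - (-3)·1.0000 - (-4)·1.0000) / (10) = 1.0000
  β = (12 - (-2)·1.0000 - (4)·1.0000) / (7) = 1.4286
  γ = (-11 - (-2)·1.0000 - (-4)·1.0000) / (8) = -0.6250
Iteration 2:
  α = (3 - (-3)·1.4286 - (-4)·-0.6250) / (10) = 0.4786
  β = (12 - (-2)·1.0000 - (4)·-0.6250) / (7) = 2.3571
  γ = (-11 - (-2)·1.0000 - (-4)·1.4286) / (8) = -0.4107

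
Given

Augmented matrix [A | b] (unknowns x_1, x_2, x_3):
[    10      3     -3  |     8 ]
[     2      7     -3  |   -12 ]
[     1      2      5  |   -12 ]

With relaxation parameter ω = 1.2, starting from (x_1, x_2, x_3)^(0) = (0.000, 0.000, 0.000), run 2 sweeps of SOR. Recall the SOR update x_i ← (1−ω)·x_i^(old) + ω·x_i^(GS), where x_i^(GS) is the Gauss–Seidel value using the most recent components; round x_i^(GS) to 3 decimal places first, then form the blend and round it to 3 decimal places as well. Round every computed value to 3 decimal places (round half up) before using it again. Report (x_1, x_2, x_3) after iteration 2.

(0.920, -2.905, -1.314)

Iteration 1:
  x_1: GS value = (8 - (3)·0.000 - (-3)·0.000) / (10) = 0.800;  x_1 ← (1−ω)·0.000 + ω·0.800 = 0.960
  x_2: GS value = (-12 - (2)·0.960 - (-3)·0.000) / (7) = -1.989;  x_2 ← (1−ω)·0.000 + ω·-1.989 = -2.387
  x_3: GS value = (-12 - (1)·0.960 - (2)·-2.387) / (5) = -1.637;  x_3 ← (1−ω)·0.000 + ω·-1.637 = -1.964
Iteration 2:
  x_1: GS value = (8 - (3)·-2.387 - (-3)·-1.964) / (10) = 0.927;  x_1 ← (1−ω)·0.960 + ω·0.927 = 0.920
  x_2: GS value = (-12 - (2)·0.920 - (-3)·-1.964) / (7) = -2.819;  x_2 ← (1−ω)·-2.387 + ω·-2.819 = -2.905
  x_3: GS value = (-12 - (1)·0.920 - (2)·-2.905) / (5) = -1.422;  x_3 ← (1−ω)·-1.964 + ω·-1.422 = -1.314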